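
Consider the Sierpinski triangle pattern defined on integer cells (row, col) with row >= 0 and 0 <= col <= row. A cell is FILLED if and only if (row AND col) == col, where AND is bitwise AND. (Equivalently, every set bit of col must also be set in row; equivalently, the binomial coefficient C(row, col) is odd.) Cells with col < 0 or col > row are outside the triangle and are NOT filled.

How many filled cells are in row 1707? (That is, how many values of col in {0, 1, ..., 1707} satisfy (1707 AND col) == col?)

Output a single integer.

1707 in binary = 11010101011
popcount(1707) = number of 1-bits in 11010101011 = 7
A col c satisfies (1707 AND c) == c iff every set bit of c is also set in 1707; each of the 7 set bits of 1707 can independently be on or off in c.
count = 2^7 = 128

Answer: 128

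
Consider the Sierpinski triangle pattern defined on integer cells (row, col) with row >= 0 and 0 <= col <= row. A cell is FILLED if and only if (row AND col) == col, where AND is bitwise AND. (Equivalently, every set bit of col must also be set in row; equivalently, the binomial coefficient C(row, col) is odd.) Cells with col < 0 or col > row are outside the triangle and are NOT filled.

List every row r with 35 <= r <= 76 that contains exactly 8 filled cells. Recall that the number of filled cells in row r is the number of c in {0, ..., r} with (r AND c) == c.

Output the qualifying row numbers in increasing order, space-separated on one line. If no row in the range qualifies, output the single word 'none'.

Answer: 35 37 38 41 42 44 49 50 52 56 67 69 70 73 74 76

Derivation:
Row r has 2^popcount(r) filled cells, so we need popcount(r) = log2(8) = 3.
Scan r = 35..76 and keep those with exactly 3 one-bits:
r=35=100011 popcount=3 -> KEEP
r=36=100100 popcount=2 -> skip
r=37=100101 popcount=3 -> KEEP
r=38=100110 popcount=3 -> KEEP
r=39=100111 popcount=4 -> skip
r=40=101000 popcount=2 -> skip
r=41=101001 popcount=3 -> KEEP
r=42=101010 popcount=3 -> KEEP
r=43=101011 popcount=4 -> skip
r=44=101100 popcount=3 -> KEEP
r=45=101101 popcount=4 -> skip
r=46=101110 popcount=4 -> skip
r=47=101111 popcount=5 -> skip
r=48=110000 popcount=2 -> skip
r=49=110001 popcount=3 -> KEEP
r=50=110010 popcount=3 -> KEEP
r=51=110011 popcount=4 -> skip
r=52=110100 popcount=3 -> KEEP
r=53=110101 popcount=4 -> skip
r=54=110110 popcount=4 -> skip
r=55=110111 popcount=5 -> skip
r=56=111000 popcount=3 -> KEEP
r=57=111001 popcount=4 -> skip
r=58=111010 popcount=4 -> skip
r=59=111011 popcount=5 -> skip
r=60=111100 popcount=4 -> skip
r=61=111101 popcount=5 -> skip
r=62=111110 popcount=5 -> skip
r=63=111111 popcount=6 -> skip
r=64=1000000 popcount=1 -> skip
r=65=1000001 popcount=2 -> skip
r=66=1000010 popcount=2 -> skip
r=67=1000011 popcount=3 -> KEEP
r=68=1000100 popcount=2 -> skip
r=69=1000101 popcount=3 -> KEEP
r=70=1000110 popcount=3 -> KEEP
r=71=1000111 popcount=4 -> skip
r=72=1001000 popcount=2 -> skip
r=73=1001001 popcount=3 -> KEEP
r=74=1001010 popcount=3 -> KEEP
r=75=1001011 popcount=4 -> skip
r=76=1001100 popcount=3 -> KEEP
Kept rows: 35 37 38 41 42 44 49 50 52 56 67 69 70 73 74 76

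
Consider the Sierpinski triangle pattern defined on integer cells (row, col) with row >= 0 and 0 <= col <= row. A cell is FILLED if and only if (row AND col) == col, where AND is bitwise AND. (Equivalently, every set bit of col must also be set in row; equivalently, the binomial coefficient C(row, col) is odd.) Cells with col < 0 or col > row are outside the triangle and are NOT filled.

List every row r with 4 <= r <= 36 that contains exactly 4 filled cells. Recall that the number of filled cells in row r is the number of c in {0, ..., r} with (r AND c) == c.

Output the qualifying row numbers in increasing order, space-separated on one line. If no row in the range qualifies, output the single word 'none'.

Answer: 5 6 9 10 12 17 18 20 24 33 34 36

Derivation:
Row r has 2^popcount(r) filled cells, so we need popcount(r) = log2(4) = 2.
Scan r = 4..36 and keep those with exactly 2 one-bits:
r=4=100 popcount=1 -> skip
r=5=101 popcount=2 -> KEEP
r=6=110 popcount=2 -> KEEP
r=7=111 popcount=3 -> skip
r=8=1000 popcount=1 -> skip
r=9=1001 popcount=2 -> KEEP
r=10=1010 popcount=2 -> KEEP
r=11=1011 popcount=3 -> skip
r=12=1100 popcount=2 -> KEEP
r=13=1101 popcount=3 -> skip
r=14=1110 popcount=3 -> skip
r=15=1111 popcount=4 -> skip
r=16=10000 popcount=1 -> skip
r=17=10001 popcount=2 -> KEEP
r=18=10010 popcount=2 -> KEEP
r=19=10011 popcount=3 -> skip
r=20=10100 popcount=2 -> KEEP
r=21=10101 popcount=3 -> skip
r=22=10110 popcount=3 -> skip
r=23=10111 popcount=4 -> skip
r=24=11000 popcount=2 -> KEEP
r=25=11001 popcount=3 -> skip
r=26=11010 popcount=3 -> skip
r=27=11011 popcount=4 -> skip
r=28=11100 popcount=3 -> skip
r=29=11101 popcount=4 -> skip
r=30=11110 popcount=4 -> skip
r=31=11111 popcount=5 -> skip
r=32=100000 popcount=1 -> skip
r=33=100001 popcount=2 -> KEEP
r=34=100010 popcount=2 -> KEEP
r=35=100011 popcount=3 -> skip
r=36=100100 popcount=2 -> KEEP
Kept rows: 5 6 9 10 12 17 18 20 24 33 34 36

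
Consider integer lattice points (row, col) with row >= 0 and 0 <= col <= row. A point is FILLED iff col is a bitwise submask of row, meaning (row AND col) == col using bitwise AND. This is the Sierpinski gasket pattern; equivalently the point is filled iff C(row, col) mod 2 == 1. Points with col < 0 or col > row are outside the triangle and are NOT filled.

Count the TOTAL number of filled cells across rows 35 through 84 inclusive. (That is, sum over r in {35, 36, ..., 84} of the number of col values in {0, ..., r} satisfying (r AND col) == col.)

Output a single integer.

r35=100011 pc3: +8 =8
r36=100100 pc2: +4 =12
r37=100101 pc3: +8 =20
r38=100110 pc3: +8 =28
r39=100111 pc4: +16 =44
r40=101000 pc2: +4 =48
r41=101001 pc3: +8 =56
r42=101010 pc3: +8 =64
r43=101011 pc4: +16 =80
r44=101100 pc3: +8 =88
r45=101101 pc4: +16 =104
r46=101110 pc4: +16 =120
r47=101111 pc5: +32 =152
r48=110000 pc2: +4 =156
r49=110001 pc3: +8 =164
r50=110010 pc3: +8 =172
r51=110011 pc4: +16 =188
r52=110100 pc3: +8 =196
r53=110101 pc4: +16 =212
r54=110110 pc4: +16 =228
r55=110111 pc5: +32 =260
r56=111000 pc3: +8 =268
r57=111001 pc4: +16 =284
r58=111010 pc4: +16 =300
r59=111011 pc5: +32 =332
r60=111100 pc4: +16 =348
r61=111101 pc5: +32 =380
r62=111110 pc5: +32 =412
r63=111111 pc6: +64 =476
r64=1000000 pc1: +2 =478
r65=1000001 pc2: +4 =482
r66=1000010 pc2: +4 =486
r67=1000011 pc3: +8 =494
r68=1000100 pc2: +4 =498
r69=1000101 pc3: +8 =506
r70=1000110 pc3: +8 =514
r71=1000111 pc4: +16 =530
r72=1001000 pc2: +4 =534
r73=1001001 pc3: +8 =542
r74=1001010 pc3: +8 =550
r75=1001011 pc4: +16 =566
r76=1001100 pc3: +8 =574
r77=1001101 pc4: +16 =590
r78=1001110 pc4: +16 =606
r79=1001111 pc5: +32 =638
r80=1010000 pc2: +4 =642
r81=1010001 pc3: +8 =650
r82=1010010 pc3: +8 =658
r83=1010011 pc4: +16 =674
r84=1010100 pc3: +8 =682

Answer: 682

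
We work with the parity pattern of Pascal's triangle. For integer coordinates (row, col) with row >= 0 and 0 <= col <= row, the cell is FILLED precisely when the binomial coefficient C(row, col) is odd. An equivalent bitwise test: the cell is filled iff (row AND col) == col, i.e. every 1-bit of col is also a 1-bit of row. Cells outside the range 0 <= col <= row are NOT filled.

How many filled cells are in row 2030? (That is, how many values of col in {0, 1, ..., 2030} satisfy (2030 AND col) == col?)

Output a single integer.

Answer: 512

Derivation:
2030 in binary = 11111101110
popcount(2030) = number of 1-bits in 11111101110 = 9
A col c satisfies (2030 AND c) == c iff every set bit of c is also set in 2030; each of the 9 set bits of 2030 can independently be on or off in c.
count = 2^9 = 512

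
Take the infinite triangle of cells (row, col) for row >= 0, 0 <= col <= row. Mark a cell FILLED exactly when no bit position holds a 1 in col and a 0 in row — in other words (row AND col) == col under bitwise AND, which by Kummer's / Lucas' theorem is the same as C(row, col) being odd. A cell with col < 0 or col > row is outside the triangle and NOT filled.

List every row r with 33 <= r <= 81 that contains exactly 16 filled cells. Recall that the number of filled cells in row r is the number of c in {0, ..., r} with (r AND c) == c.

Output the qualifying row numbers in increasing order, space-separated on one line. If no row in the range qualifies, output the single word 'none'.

Answer: 39 43 45 46 51 53 54 57 58 60 71 75 77 78

Derivation:
Row r has 2^popcount(r) filled cells, so we need popcount(r) = log2(16) = 4.
Scan r = 33..81 and keep those with exactly 4 one-bits:
r=33=100001 popcount=2 -> skip
r=34=100010 popcount=2 -> skip
r=35=100011 popcount=3 -> skip
r=36=100100 popcount=2 -> skip
r=37=100101 popcount=3 -> skip
r=38=100110 popcount=3 -> skip
r=39=100111 popcount=4 -> KEEP
r=40=101000 popcount=2 -> skip
r=41=101001 popcount=3 -> skip
r=42=101010 popcount=3 -> skip
r=43=101011 popcount=4 -> KEEP
r=44=101100 popcount=3 -> skip
r=45=101101 popcount=4 -> KEEP
r=46=101110 popcount=4 -> KEEP
r=47=101111 popcount=5 -> skip
r=48=110000 popcount=2 -> skip
r=49=110001 popcount=3 -> skip
r=50=110010 popcount=3 -> skip
r=51=110011 popcount=4 -> KEEP
r=52=110100 popcount=3 -> skip
r=53=110101 popcount=4 -> KEEP
r=54=110110 popcount=4 -> KEEP
r=55=110111 popcount=5 -> skip
r=56=111000 popcount=3 -> skip
r=57=111001 popcount=4 -> KEEP
r=58=111010 popcount=4 -> KEEP
r=59=111011 popcount=5 -> skip
r=60=111100 popcount=4 -> KEEP
r=61=111101 popcount=5 -> skip
r=62=111110 popcount=5 -> skip
r=63=111111 popcount=6 -> skip
r=64=1000000 popcount=1 -> skip
r=65=1000001 popcount=2 -> skip
r=66=1000010 popcount=2 -> skip
r=67=1000011 popcount=3 -> skip
r=68=1000100 popcount=2 -> skip
r=69=1000101 popcount=3 -> skip
r=70=1000110 popcount=3 -> skip
r=71=1000111 popcount=4 -> KEEP
r=72=1001000 popcount=2 -> skip
r=73=1001001 popcount=3 -> skip
r=74=1001010 popcount=3 -> skip
r=75=1001011 popcount=4 -> KEEP
r=76=1001100 popcount=3 -> skip
r=77=1001101 popcount=4 -> KEEP
r=78=1001110 popcount=4 -> KEEP
r=79=1001111 popcount=5 -> skip
r=80=1010000 popcount=2 -> skip
r=81=1010001 popcount=3 -> skip
Kept rows: 39 43 45 46 51 53 54 57 58 60 71 75 77 78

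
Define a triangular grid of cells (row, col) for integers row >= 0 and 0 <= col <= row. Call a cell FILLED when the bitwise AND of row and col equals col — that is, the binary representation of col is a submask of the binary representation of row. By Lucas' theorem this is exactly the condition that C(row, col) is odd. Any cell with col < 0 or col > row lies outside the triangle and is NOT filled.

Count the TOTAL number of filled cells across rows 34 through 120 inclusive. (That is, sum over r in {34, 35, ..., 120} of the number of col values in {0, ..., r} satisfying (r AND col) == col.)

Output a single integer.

Answer: 1522

Derivation:
r34=100010 pc2: +4 =4
r35=100011 pc3: +8 =12
r36=100100 pc2: +4 =16
r37=100101 pc3: +8 =24
r38=100110 pc3: +8 =32
r39=100111 pc4: +16 =48
r40=101000 pc2: +4 =52
r41=101001 pc3: +8 =60
r42=101010 pc3: +8 =68
r43=101011 pc4: +16 =84
r44=101100 pc3: +8 =92
r45=101101 pc4: +16 =108
r46=101110 pc4: +16 =124
r47=101111 pc5: +32 =156
r48=110000 pc2: +4 =160
r49=110001 pc3: +8 =168
r50=110010 pc3: +8 =176
r51=110011 pc4: +16 =192
r52=110100 pc3: +8 =200
r53=110101 pc4: +16 =216
r54=110110 pc4: +16 =232
r55=110111 pc5: +32 =264
r56=111000 pc3: +8 =272
r57=111001 pc4: +16 =288
r58=111010 pc4: +16 =304
r59=111011 pc5: +32 =336
r60=111100 pc4: +16 =352
r61=111101 pc5: +32 =384
r62=111110 pc5: +32 =416
r63=111111 pc6: +64 =480
r64=1000000 pc1: +2 =482
r65=1000001 pc2: +4 =486
r66=1000010 pc2: +4 =490
r67=1000011 pc3: +8 =498
r68=1000100 pc2: +4 =502
r69=1000101 pc3: +8 =510
r70=1000110 pc3: +8 =518
r71=1000111 pc4: +16 =534
r72=1001000 pc2: +4 =538
r73=1001001 pc3: +8 =546
r74=1001010 pc3: +8 =554
r75=1001011 pc4: +16 =570
r76=1001100 pc3: +8 =578
r77=1001101 pc4: +16 =594
r78=1001110 pc4: +16 =610
r79=1001111 pc5: +32 =642
r80=1010000 pc2: +4 =646
r81=1010001 pc3: +8 =654
r82=1010010 pc3: +8 =662
r83=1010011 pc4: +16 =678
r84=1010100 pc3: +8 =686
r85=1010101 pc4: +16 =702
r86=1010110 pc4: +16 =718
r87=1010111 pc5: +32 =750
r88=1011000 pc3: +8 =758
r89=1011001 pc4: +16 =774
r90=1011010 pc4: +16 =790
r91=1011011 pc5: +32 =822
r92=1011100 pc4: +16 =838
r93=1011101 pc5: +32 =870
r94=1011110 pc5: +32 =902
r95=1011111 pc6: +64 =966
r96=1100000 pc2: +4 =970
r97=1100001 pc3: +8 =978
r98=1100010 pc3: +8 =986
r99=1100011 pc4: +16 =1002
r100=1100100 pc3: +8 =1010
r101=1100101 pc4: +16 =1026
r102=1100110 pc4: +16 =1042
r103=1100111 pc5: +32 =1074
r104=1101000 pc3: +8 =1082
r105=1101001 pc4: +16 =1098
r106=1101010 pc4: +16 =1114
r107=1101011 pc5: +32 =1146
r108=1101100 pc4: +16 =1162
r109=1101101 pc5: +32 =1194
r110=1101110 pc5: +32 =1226
r111=1101111 pc6: +64 =1290
r112=1110000 pc3: +8 =1298
r113=1110001 pc4: +16 =1314
r114=1110010 pc4: +16 =1330
r115=1110011 pc5: +32 =1362
r116=1110100 pc4: +16 =1378
r117=1110101 pc5: +32 =1410
r118=1110110 pc5: +32 =1442
r119=1110111 pc6: +64 =1506
r120=1111000 pc4: +16 =1522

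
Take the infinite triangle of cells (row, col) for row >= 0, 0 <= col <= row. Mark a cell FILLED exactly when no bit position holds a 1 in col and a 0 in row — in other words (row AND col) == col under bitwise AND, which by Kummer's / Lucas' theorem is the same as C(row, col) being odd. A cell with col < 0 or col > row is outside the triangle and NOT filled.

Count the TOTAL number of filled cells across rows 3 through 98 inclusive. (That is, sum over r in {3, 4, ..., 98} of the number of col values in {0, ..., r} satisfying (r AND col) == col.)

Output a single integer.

r3=11 pc2: +4 =4
r4=100 pc1: +2 =6
r5=101 pc2: +4 =10
r6=110 pc2: +4 =14
r7=111 pc3: +8 =22
r8=1000 pc1: +2 =24
r9=1001 pc2: +4 =28
r10=1010 pc2: +4 =32
r11=1011 pc3: +8 =40
r12=1100 pc2: +4 =44
r13=1101 pc3: +8 =52
r14=1110 pc3: +8 =60
r15=1111 pc4: +16 =76
r16=10000 pc1: +2 =78
r17=10001 pc2: +4 =82
r18=10010 pc2: +4 =86
r19=10011 pc3: +8 =94
r20=10100 pc2: +4 =98
r21=10101 pc3: +8 =106
r22=10110 pc3: +8 =114
r23=10111 pc4: +16 =130
r24=11000 pc2: +4 =134
r25=11001 pc3: +8 =142
r26=11010 pc3: +8 =150
r27=11011 pc4: +16 =166
r28=11100 pc3: +8 =174
r29=11101 pc4: +16 =190
r30=11110 pc4: +16 =206
r31=11111 pc5: +32 =238
r32=100000 pc1: +2 =240
r33=100001 pc2: +4 =244
r34=100010 pc2: +4 =248
r35=100011 pc3: +8 =256
r36=100100 pc2: +4 =260
r37=100101 pc3: +8 =268
r38=100110 pc3: +8 =276
r39=100111 pc4: +16 =292
r40=101000 pc2: +4 =296
r41=101001 pc3: +8 =304
r42=101010 pc3: +8 =312
r43=101011 pc4: +16 =328
r44=101100 pc3: +8 =336
r45=101101 pc4: +16 =352
r46=101110 pc4: +16 =368
r47=101111 pc5: +32 =400
r48=110000 pc2: +4 =404
r49=110001 pc3: +8 =412
r50=110010 pc3: +8 =420
r51=110011 pc4: +16 =436
r52=110100 pc3: +8 =444
r53=110101 pc4: +16 =460
r54=110110 pc4: +16 =476
r55=110111 pc5: +32 =508
r56=111000 pc3: +8 =516
r57=111001 pc4: +16 =532
r58=111010 pc4: +16 =548
r59=111011 pc5: +32 =580
r60=111100 pc4: +16 =596
r61=111101 pc5: +32 =628
r62=111110 pc5: +32 =660
r63=111111 pc6: +64 =724
r64=1000000 pc1: +2 =726
r65=1000001 pc2: +4 =730
r66=1000010 pc2: +4 =734
r67=1000011 pc3: +8 =742
r68=1000100 pc2: +4 =746
r69=1000101 pc3: +8 =754
r70=1000110 pc3: +8 =762
r71=1000111 pc4: +16 =778
r72=1001000 pc2: +4 =782
r73=1001001 pc3: +8 =790
r74=1001010 pc3: +8 =798
r75=1001011 pc4: +16 =814
r76=1001100 pc3: +8 =822
r77=1001101 pc4: +16 =838
r78=1001110 pc4: +16 =854
r79=1001111 pc5: +32 =886
r80=1010000 pc2: +4 =890
r81=1010001 pc3: +8 =898
r82=1010010 pc3: +8 =906
r83=1010011 pc4: +16 =922
r84=1010100 pc3: +8 =930
r85=1010101 pc4: +16 =946
r86=1010110 pc4: +16 =962
r87=1010111 pc5: +32 =994
r88=1011000 pc3: +8 =1002
r89=1011001 pc4: +16 =1018
r90=1011010 pc4: +16 =1034
r91=1011011 pc5: +32 =1066
r92=1011100 pc4: +16 =1082
r93=1011101 pc5: +32 =1114
r94=1011110 pc5: +32 =1146
r95=1011111 pc6: +64 =1210
r96=1100000 pc2: +4 =1214
r97=1100001 pc3: +8 =1222
r98=1100010 pc3: +8 =1230

Answer: 1230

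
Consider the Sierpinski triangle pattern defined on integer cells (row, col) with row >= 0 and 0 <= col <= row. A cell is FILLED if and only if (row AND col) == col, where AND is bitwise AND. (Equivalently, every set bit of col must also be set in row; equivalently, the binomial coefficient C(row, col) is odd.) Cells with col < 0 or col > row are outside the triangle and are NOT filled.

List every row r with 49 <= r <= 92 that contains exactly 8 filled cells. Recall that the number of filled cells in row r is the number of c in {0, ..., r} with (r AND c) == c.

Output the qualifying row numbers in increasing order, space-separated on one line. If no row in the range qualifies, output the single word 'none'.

Answer: 49 50 52 56 67 69 70 73 74 76 81 82 84 88

Derivation:
Row r has 2^popcount(r) filled cells, so we need popcount(r) = log2(8) = 3.
Scan r = 49..92 and keep those with exactly 3 one-bits:
r=49=110001 popcount=3 -> KEEP
r=50=110010 popcount=3 -> KEEP
r=51=110011 popcount=4 -> skip
r=52=110100 popcount=3 -> KEEP
r=53=110101 popcount=4 -> skip
r=54=110110 popcount=4 -> skip
r=55=110111 popcount=5 -> skip
r=56=111000 popcount=3 -> KEEP
r=57=111001 popcount=4 -> skip
r=58=111010 popcount=4 -> skip
r=59=111011 popcount=5 -> skip
r=60=111100 popcount=4 -> skip
r=61=111101 popcount=5 -> skip
r=62=111110 popcount=5 -> skip
r=63=111111 popcount=6 -> skip
r=64=1000000 popcount=1 -> skip
r=65=1000001 popcount=2 -> skip
r=66=1000010 popcount=2 -> skip
r=67=1000011 popcount=3 -> KEEP
r=68=1000100 popcount=2 -> skip
r=69=1000101 popcount=3 -> KEEP
r=70=1000110 popcount=3 -> KEEP
r=71=1000111 popcount=4 -> skip
r=72=1001000 popcount=2 -> skip
r=73=1001001 popcount=3 -> KEEP
r=74=1001010 popcount=3 -> KEEP
r=75=1001011 popcount=4 -> skip
r=76=1001100 popcount=3 -> KEEP
r=77=1001101 popcount=4 -> skip
r=78=1001110 popcount=4 -> skip
r=79=1001111 popcount=5 -> skip
r=80=1010000 popcount=2 -> skip
r=81=1010001 popcount=3 -> KEEP
r=82=1010010 popcount=3 -> KEEP
r=83=1010011 popcount=4 -> skip
r=84=1010100 popcount=3 -> KEEP
r=85=1010101 popcount=4 -> skip
r=86=1010110 popcount=4 -> skip
r=87=1010111 popcount=5 -> skip
r=88=1011000 popcount=3 -> KEEP
r=89=1011001 popcount=4 -> skip
r=90=1011010 popcount=4 -> skip
r=91=1011011 popcount=5 -> skip
r=92=1011100 popcount=4 -> skip
Kept rows: 49 50 52 56 67 69 70 73 74 76 81 82 84 88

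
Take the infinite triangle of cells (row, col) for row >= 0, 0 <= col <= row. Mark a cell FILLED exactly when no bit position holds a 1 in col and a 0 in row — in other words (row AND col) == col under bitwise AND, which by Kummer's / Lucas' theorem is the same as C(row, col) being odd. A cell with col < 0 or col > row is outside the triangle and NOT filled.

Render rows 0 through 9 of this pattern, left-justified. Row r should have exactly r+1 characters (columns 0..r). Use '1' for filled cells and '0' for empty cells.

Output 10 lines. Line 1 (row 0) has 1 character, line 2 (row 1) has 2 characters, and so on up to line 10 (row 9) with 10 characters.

Answer: 1
11
101
1111
10001
110011
1010101
11111111
100000001
1100000011

Derivation:
r0=0: 1
r1=1: 11
r2=10: 101
r3=11: 1111
r4=100: 10001
r5=101: 110011
r6=110: 1010101
r7=111: 11111111
r8=1000: 100000001
r9=1001: 1100000011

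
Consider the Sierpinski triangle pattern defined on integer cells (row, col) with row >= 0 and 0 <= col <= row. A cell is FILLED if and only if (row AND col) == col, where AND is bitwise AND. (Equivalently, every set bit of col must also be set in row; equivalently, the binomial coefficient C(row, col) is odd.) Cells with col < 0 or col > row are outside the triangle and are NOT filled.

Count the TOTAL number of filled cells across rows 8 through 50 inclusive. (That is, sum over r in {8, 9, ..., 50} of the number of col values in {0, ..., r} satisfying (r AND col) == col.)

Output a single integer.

r8=1000 pc1: +2 =2
r9=1001 pc2: +4 =6
r10=1010 pc2: +4 =10
r11=1011 pc3: +8 =18
r12=1100 pc2: +4 =22
r13=1101 pc3: +8 =30
r14=1110 pc3: +8 =38
r15=1111 pc4: +16 =54
r16=10000 pc1: +2 =56
r17=10001 pc2: +4 =60
r18=10010 pc2: +4 =64
r19=10011 pc3: +8 =72
r20=10100 pc2: +4 =76
r21=10101 pc3: +8 =84
r22=10110 pc3: +8 =92
r23=10111 pc4: +16 =108
r24=11000 pc2: +4 =112
r25=11001 pc3: +8 =120
r26=11010 pc3: +8 =128
r27=11011 pc4: +16 =144
r28=11100 pc3: +8 =152
r29=11101 pc4: +16 =168
r30=11110 pc4: +16 =184
r31=11111 pc5: +32 =216
r32=100000 pc1: +2 =218
r33=100001 pc2: +4 =222
r34=100010 pc2: +4 =226
r35=100011 pc3: +8 =234
r36=100100 pc2: +4 =238
r37=100101 pc3: +8 =246
r38=100110 pc3: +8 =254
r39=100111 pc4: +16 =270
r40=101000 pc2: +4 =274
r41=101001 pc3: +8 =282
r42=101010 pc3: +8 =290
r43=101011 pc4: +16 =306
r44=101100 pc3: +8 =314
r45=101101 pc4: +16 =330
r46=101110 pc4: +16 =346
r47=101111 pc5: +32 =378
r48=110000 pc2: +4 =382
r49=110001 pc3: +8 =390
r50=110010 pc3: +8 =398

Answer: 398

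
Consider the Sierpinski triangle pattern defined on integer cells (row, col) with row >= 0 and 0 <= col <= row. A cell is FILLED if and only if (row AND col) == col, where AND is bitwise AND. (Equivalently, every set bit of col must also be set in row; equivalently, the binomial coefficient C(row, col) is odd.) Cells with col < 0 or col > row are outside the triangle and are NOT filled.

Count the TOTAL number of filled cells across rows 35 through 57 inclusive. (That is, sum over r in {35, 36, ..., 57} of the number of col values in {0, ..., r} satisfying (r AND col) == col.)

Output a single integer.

Answer: 284

Derivation:
r35=100011 pc3: +8 =8
r36=100100 pc2: +4 =12
r37=100101 pc3: +8 =20
r38=100110 pc3: +8 =28
r39=100111 pc4: +16 =44
r40=101000 pc2: +4 =48
r41=101001 pc3: +8 =56
r42=101010 pc3: +8 =64
r43=101011 pc4: +16 =80
r44=101100 pc3: +8 =88
r45=101101 pc4: +16 =104
r46=101110 pc4: +16 =120
r47=101111 pc5: +32 =152
r48=110000 pc2: +4 =156
r49=110001 pc3: +8 =164
r50=110010 pc3: +8 =172
r51=110011 pc4: +16 =188
r52=110100 pc3: +8 =196
r53=110101 pc4: +16 =212
r54=110110 pc4: +16 =228
r55=110111 pc5: +32 =260
r56=111000 pc3: +8 =268
r57=111001 pc4: +16 =284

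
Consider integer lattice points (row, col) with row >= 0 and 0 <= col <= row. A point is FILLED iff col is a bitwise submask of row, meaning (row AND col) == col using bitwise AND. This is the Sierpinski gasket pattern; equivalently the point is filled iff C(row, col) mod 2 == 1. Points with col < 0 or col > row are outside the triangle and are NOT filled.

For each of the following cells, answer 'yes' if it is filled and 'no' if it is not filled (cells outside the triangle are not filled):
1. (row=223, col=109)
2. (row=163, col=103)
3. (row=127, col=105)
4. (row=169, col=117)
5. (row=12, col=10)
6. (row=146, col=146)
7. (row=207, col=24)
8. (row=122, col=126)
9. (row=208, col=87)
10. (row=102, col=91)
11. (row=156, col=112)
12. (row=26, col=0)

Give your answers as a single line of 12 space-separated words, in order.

Answer: no no yes no no yes no no no no no yes

Derivation:
(223,109): row=0b11011111, col=0b1101101, row AND col = 0b1001101 = 77; 77 != 109 -> empty
(163,103): row=0b10100011, col=0b1100111, row AND col = 0b100011 = 35; 35 != 103 -> empty
(127,105): row=0b1111111, col=0b1101001, row AND col = 0b1101001 = 105; 105 == 105 -> filled
(169,117): row=0b10101001, col=0b1110101, row AND col = 0b100001 = 33; 33 != 117 -> empty
(12,10): row=0b1100, col=0b1010, row AND col = 0b1000 = 8; 8 != 10 -> empty
(146,146): row=0b10010010, col=0b10010010, row AND col = 0b10010010 = 146; 146 == 146 -> filled
(207,24): row=0b11001111, col=0b11000, row AND col = 0b1000 = 8; 8 != 24 -> empty
(122,126): col outside [0, 122] -> not filled
(208,87): row=0b11010000, col=0b1010111, row AND col = 0b1010000 = 80; 80 != 87 -> empty
(102,91): row=0b1100110, col=0b1011011, row AND col = 0b1000010 = 66; 66 != 91 -> empty
(156,112): row=0b10011100, col=0b1110000, row AND col = 0b10000 = 16; 16 != 112 -> empty
(26,0): row=0b11010, col=0b0, row AND col = 0b0 = 0; 0 == 0 -> filled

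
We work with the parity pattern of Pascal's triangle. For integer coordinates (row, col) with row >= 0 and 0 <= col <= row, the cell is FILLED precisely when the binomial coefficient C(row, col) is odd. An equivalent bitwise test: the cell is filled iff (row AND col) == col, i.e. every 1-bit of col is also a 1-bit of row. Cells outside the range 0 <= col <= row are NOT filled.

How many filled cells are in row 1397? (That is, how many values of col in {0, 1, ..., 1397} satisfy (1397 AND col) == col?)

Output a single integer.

1397 in binary = 10101110101
popcount(1397) = number of 1-bits in 10101110101 = 7
A col c satisfies (1397 AND c) == c iff every set bit of c is also set in 1397; each of the 7 set bits of 1397 can independently be on or off in c.
count = 2^7 = 128

Answer: 128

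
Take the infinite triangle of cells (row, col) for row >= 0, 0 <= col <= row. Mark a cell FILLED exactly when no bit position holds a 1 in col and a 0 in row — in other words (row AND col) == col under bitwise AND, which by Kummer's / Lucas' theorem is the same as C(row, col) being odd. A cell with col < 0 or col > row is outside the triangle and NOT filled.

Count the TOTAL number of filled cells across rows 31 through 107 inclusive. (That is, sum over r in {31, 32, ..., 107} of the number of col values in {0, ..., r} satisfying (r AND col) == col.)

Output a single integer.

r31=11111 pc5: +32 =32
r32=100000 pc1: +2 =34
r33=100001 pc2: +4 =38
r34=100010 pc2: +4 =42
r35=100011 pc3: +8 =50
r36=100100 pc2: +4 =54
r37=100101 pc3: +8 =62
r38=100110 pc3: +8 =70
r39=100111 pc4: +16 =86
r40=101000 pc2: +4 =90
r41=101001 pc3: +8 =98
r42=101010 pc3: +8 =106
r43=101011 pc4: +16 =122
r44=101100 pc3: +8 =130
r45=101101 pc4: +16 =146
r46=101110 pc4: +16 =162
r47=101111 pc5: +32 =194
r48=110000 pc2: +4 =198
r49=110001 pc3: +8 =206
r50=110010 pc3: +8 =214
r51=110011 pc4: +16 =230
r52=110100 pc3: +8 =238
r53=110101 pc4: +16 =254
r54=110110 pc4: +16 =270
r55=110111 pc5: +32 =302
r56=111000 pc3: +8 =310
r57=111001 pc4: +16 =326
r58=111010 pc4: +16 =342
r59=111011 pc5: +32 =374
r60=111100 pc4: +16 =390
r61=111101 pc5: +32 =422
r62=111110 pc5: +32 =454
r63=111111 pc6: +64 =518
r64=1000000 pc1: +2 =520
r65=1000001 pc2: +4 =524
r66=1000010 pc2: +4 =528
r67=1000011 pc3: +8 =536
r68=1000100 pc2: +4 =540
r69=1000101 pc3: +8 =548
r70=1000110 pc3: +8 =556
r71=1000111 pc4: +16 =572
r72=1001000 pc2: +4 =576
r73=1001001 pc3: +8 =584
r74=1001010 pc3: +8 =592
r75=1001011 pc4: +16 =608
r76=1001100 pc3: +8 =616
r77=1001101 pc4: +16 =632
r78=1001110 pc4: +16 =648
r79=1001111 pc5: +32 =680
r80=1010000 pc2: +4 =684
r81=1010001 pc3: +8 =692
r82=1010010 pc3: +8 =700
r83=1010011 pc4: +16 =716
r84=1010100 pc3: +8 =724
r85=1010101 pc4: +16 =740
r86=1010110 pc4: +16 =756
r87=1010111 pc5: +32 =788
r88=1011000 pc3: +8 =796
r89=1011001 pc4: +16 =812
r90=1011010 pc4: +16 =828
r91=1011011 pc5: +32 =860
r92=1011100 pc4: +16 =876
r93=1011101 pc5: +32 =908
r94=1011110 pc5: +32 =940
r95=1011111 pc6: +64 =1004
r96=1100000 pc2: +4 =1008
r97=1100001 pc3: +8 =1016
r98=1100010 pc3: +8 =1024
r99=1100011 pc4: +16 =1040
r100=1100100 pc3: +8 =1048
r101=1100101 pc4: +16 =1064
r102=1100110 pc4: +16 =1080
r103=1100111 pc5: +32 =1112
r104=1101000 pc3: +8 =1120
r105=1101001 pc4: +16 =1136
r106=1101010 pc4: +16 =1152
r107=1101011 pc5: +32 =1184

Answer: 1184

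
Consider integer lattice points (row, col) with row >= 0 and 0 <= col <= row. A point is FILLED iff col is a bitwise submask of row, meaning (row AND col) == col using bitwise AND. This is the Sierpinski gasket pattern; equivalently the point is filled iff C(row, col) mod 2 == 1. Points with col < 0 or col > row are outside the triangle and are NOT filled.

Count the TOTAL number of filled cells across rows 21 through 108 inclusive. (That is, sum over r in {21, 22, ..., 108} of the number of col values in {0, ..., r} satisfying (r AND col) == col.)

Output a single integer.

r21=10101 pc3: +8 =8
r22=10110 pc3: +8 =16
r23=10111 pc4: +16 =32
r24=11000 pc2: +4 =36
r25=11001 pc3: +8 =44
r26=11010 pc3: +8 =52
r27=11011 pc4: +16 =68
r28=11100 pc3: +8 =76
r29=11101 pc4: +16 =92
r30=11110 pc4: +16 =108
r31=11111 pc5: +32 =140
r32=100000 pc1: +2 =142
r33=100001 pc2: +4 =146
r34=100010 pc2: +4 =150
r35=100011 pc3: +8 =158
r36=100100 pc2: +4 =162
r37=100101 pc3: +8 =170
r38=100110 pc3: +8 =178
r39=100111 pc4: +16 =194
r40=101000 pc2: +4 =198
r41=101001 pc3: +8 =206
r42=101010 pc3: +8 =214
r43=101011 pc4: +16 =230
r44=101100 pc3: +8 =238
r45=101101 pc4: +16 =254
r46=101110 pc4: +16 =270
r47=101111 pc5: +32 =302
r48=110000 pc2: +4 =306
r49=110001 pc3: +8 =314
r50=110010 pc3: +8 =322
r51=110011 pc4: +16 =338
r52=110100 pc3: +8 =346
r53=110101 pc4: +16 =362
r54=110110 pc4: +16 =378
r55=110111 pc5: +32 =410
r56=111000 pc3: +8 =418
r57=111001 pc4: +16 =434
r58=111010 pc4: +16 =450
r59=111011 pc5: +32 =482
r60=111100 pc4: +16 =498
r61=111101 pc5: +32 =530
r62=111110 pc5: +32 =562
r63=111111 pc6: +64 =626
r64=1000000 pc1: +2 =628
r65=1000001 pc2: +4 =632
r66=1000010 pc2: +4 =636
r67=1000011 pc3: +8 =644
r68=1000100 pc2: +4 =648
r69=1000101 pc3: +8 =656
r70=1000110 pc3: +8 =664
r71=1000111 pc4: +16 =680
r72=1001000 pc2: +4 =684
r73=1001001 pc3: +8 =692
r74=1001010 pc3: +8 =700
r75=1001011 pc4: +16 =716
r76=1001100 pc3: +8 =724
r77=1001101 pc4: +16 =740
r78=1001110 pc4: +16 =756
r79=1001111 pc5: +32 =788
r80=1010000 pc2: +4 =792
r81=1010001 pc3: +8 =800
r82=1010010 pc3: +8 =808
r83=1010011 pc4: +16 =824
r84=1010100 pc3: +8 =832
r85=1010101 pc4: +16 =848
r86=1010110 pc4: +16 =864
r87=1010111 pc5: +32 =896
r88=1011000 pc3: +8 =904
r89=1011001 pc4: +16 =920
r90=1011010 pc4: +16 =936
r91=1011011 pc5: +32 =968
r92=1011100 pc4: +16 =984
r93=1011101 pc5: +32 =1016
r94=1011110 pc5: +32 =1048
r95=1011111 pc6: +64 =1112
r96=1100000 pc2: +4 =1116
r97=1100001 pc3: +8 =1124
r98=1100010 pc3: +8 =1132
r99=1100011 pc4: +16 =1148
r100=1100100 pc3: +8 =1156
r101=1100101 pc4: +16 =1172
r102=1100110 pc4: +16 =1188
r103=1100111 pc5: +32 =1220
r104=1101000 pc3: +8 =1228
r105=1101001 pc4: +16 =1244
r106=1101010 pc4: +16 =1260
r107=1101011 pc5: +32 =1292
r108=1101100 pc4: +16 =1308

Answer: 1308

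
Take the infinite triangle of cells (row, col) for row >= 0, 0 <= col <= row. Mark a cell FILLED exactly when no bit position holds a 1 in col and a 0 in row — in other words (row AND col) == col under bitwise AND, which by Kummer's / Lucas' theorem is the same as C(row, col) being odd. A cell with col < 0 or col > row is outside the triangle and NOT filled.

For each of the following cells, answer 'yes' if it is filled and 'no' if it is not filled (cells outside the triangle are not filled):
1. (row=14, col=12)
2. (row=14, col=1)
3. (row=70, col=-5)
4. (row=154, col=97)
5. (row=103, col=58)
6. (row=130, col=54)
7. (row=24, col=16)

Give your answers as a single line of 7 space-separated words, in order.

Answer: yes no no no no no yes

Derivation:
(14,12): row=0b1110, col=0b1100, row AND col = 0b1100 = 12; 12 == 12 -> filled
(14,1): row=0b1110, col=0b1, row AND col = 0b0 = 0; 0 != 1 -> empty
(70,-5): col outside [0, 70] -> not filled
(154,97): row=0b10011010, col=0b1100001, row AND col = 0b0 = 0; 0 != 97 -> empty
(103,58): row=0b1100111, col=0b111010, row AND col = 0b100010 = 34; 34 != 58 -> empty
(130,54): row=0b10000010, col=0b110110, row AND col = 0b10 = 2; 2 != 54 -> empty
(24,16): row=0b11000, col=0b10000, row AND col = 0b10000 = 16; 16 == 16 -> filled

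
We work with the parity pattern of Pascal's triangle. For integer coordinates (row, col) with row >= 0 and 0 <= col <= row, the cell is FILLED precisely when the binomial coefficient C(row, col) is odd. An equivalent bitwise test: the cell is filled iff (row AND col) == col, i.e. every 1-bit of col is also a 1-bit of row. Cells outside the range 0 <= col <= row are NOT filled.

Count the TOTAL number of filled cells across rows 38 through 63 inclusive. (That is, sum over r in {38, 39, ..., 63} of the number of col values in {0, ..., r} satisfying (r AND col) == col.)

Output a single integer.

Answer: 456

Derivation:
r38=100110 pc3: +8 =8
r39=100111 pc4: +16 =24
r40=101000 pc2: +4 =28
r41=101001 pc3: +8 =36
r42=101010 pc3: +8 =44
r43=101011 pc4: +16 =60
r44=101100 pc3: +8 =68
r45=101101 pc4: +16 =84
r46=101110 pc4: +16 =100
r47=101111 pc5: +32 =132
r48=110000 pc2: +4 =136
r49=110001 pc3: +8 =144
r50=110010 pc3: +8 =152
r51=110011 pc4: +16 =168
r52=110100 pc3: +8 =176
r53=110101 pc4: +16 =192
r54=110110 pc4: +16 =208
r55=110111 pc5: +32 =240
r56=111000 pc3: +8 =248
r57=111001 pc4: +16 =264
r58=111010 pc4: +16 =280
r59=111011 pc5: +32 =312
r60=111100 pc4: +16 =328
r61=111101 pc5: +32 =360
r62=111110 pc5: +32 =392
r63=111111 pc6: +64 =456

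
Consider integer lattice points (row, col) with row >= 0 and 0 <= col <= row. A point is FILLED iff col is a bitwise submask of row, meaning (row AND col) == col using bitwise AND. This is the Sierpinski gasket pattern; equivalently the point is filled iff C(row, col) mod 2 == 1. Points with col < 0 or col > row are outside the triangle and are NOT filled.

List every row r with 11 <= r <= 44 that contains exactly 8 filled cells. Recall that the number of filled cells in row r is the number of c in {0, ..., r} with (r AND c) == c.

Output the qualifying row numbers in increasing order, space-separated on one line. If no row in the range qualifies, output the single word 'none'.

Answer: 11 13 14 19 21 22 25 26 28 35 37 38 41 42 44

Derivation:
Row r has 2^popcount(r) filled cells, so we need popcount(r) = log2(8) = 3.
Scan r = 11..44 and keep those with exactly 3 one-bits:
r=11=1011 popcount=3 -> KEEP
r=12=1100 popcount=2 -> skip
r=13=1101 popcount=3 -> KEEP
r=14=1110 popcount=3 -> KEEP
r=15=1111 popcount=4 -> skip
r=16=10000 popcount=1 -> skip
r=17=10001 popcount=2 -> skip
r=18=10010 popcount=2 -> skip
r=19=10011 popcount=3 -> KEEP
r=20=10100 popcount=2 -> skip
r=21=10101 popcount=3 -> KEEP
r=22=10110 popcount=3 -> KEEP
r=23=10111 popcount=4 -> skip
r=24=11000 popcount=2 -> skip
r=25=11001 popcount=3 -> KEEP
r=26=11010 popcount=3 -> KEEP
r=27=11011 popcount=4 -> skip
r=28=11100 popcount=3 -> KEEP
r=29=11101 popcount=4 -> skip
r=30=11110 popcount=4 -> skip
r=31=11111 popcount=5 -> skip
r=32=100000 popcount=1 -> skip
r=33=100001 popcount=2 -> skip
r=34=100010 popcount=2 -> skip
r=35=100011 popcount=3 -> KEEP
r=36=100100 popcount=2 -> skip
r=37=100101 popcount=3 -> KEEP
r=38=100110 popcount=3 -> KEEP
r=39=100111 popcount=4 -> skip
r=40=101000 popcount=2 -> skip
r=41=101001 popcount=3 -> KEEP
r=42=101010 popcount=3 -> KEEP
r=43=101011 popcount=4 -> skip
r=44=101100 popcount=3 -> KEEP
Kept rows: 11 13 14 19 21 22 25 26 28 35 37 38 41 42 44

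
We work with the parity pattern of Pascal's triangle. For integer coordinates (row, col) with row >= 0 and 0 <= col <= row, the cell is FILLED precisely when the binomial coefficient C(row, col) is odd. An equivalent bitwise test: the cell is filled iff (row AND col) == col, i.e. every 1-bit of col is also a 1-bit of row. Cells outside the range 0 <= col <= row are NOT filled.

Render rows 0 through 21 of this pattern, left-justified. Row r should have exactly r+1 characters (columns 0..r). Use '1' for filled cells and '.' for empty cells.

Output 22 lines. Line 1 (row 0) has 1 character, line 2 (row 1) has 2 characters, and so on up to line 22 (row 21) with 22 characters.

r0=0: 1
r1=1: 11
r2=10: 1.1
r3=11: 1111
r4=100: 1...1
r5=101: 11..11
r6=110: 1.1.1.1
r7=111: 11111111
r8=1000: 1.......1
r9=1001: 11......11
r10=1010: 1.1.....1.1
r11=1011: 1111....1111
r12=1100: 1...1...1...1
r13=1101: 11..11..11..11
r14=1110: 1.1.1.1.1.1.1.1
r15=1111: 1111111111111111
r16=10000: 1...............1
r17=10001: 11..............11
r18=10010: 1.1.............1.1
r19=10011: 1111............1111
r20=10100: 1...1...........1...1
r21=10101: 11..11..........11..11

Answer: 1
11
1.1
1111
1...1
11..11
1.1.1.1
11111111
1.......1
11......11
1.1.....1.1
1111....1111
1...1...1...1
11..11..11..11
1.1.1.1.1.1.1.1
1111111111111111
1...............1
11..............11
1.1.............1.1
1111............1111
1...1...........1...1
11..11..........11..11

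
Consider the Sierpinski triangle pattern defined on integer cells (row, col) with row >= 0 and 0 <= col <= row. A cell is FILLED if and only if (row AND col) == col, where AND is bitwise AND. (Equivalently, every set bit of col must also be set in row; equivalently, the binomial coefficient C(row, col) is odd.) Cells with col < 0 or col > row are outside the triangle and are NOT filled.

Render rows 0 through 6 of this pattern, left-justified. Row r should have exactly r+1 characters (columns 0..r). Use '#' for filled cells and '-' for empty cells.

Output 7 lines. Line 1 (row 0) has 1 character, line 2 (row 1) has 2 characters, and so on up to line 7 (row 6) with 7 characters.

r0=0: #
r1=1: ##
r2=10: #-#
r3=11: ####
r4=100: #---#
r5=101: ##--##
r6=110: #-#-#-#

Answer: #
##
#-#
####
#---#
##--##
#-#-#-#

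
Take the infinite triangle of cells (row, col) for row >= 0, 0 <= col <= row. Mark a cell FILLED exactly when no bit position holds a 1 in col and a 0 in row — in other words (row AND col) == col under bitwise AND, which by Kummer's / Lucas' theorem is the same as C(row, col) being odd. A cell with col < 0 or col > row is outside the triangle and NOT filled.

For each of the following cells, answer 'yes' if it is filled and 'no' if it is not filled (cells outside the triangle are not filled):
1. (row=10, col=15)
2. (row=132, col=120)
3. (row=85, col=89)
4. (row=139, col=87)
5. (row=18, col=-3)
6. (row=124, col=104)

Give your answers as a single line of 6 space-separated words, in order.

(10,15): col outside [0, 10] -> not filled
(132,120): row=0b10000100, col=0b1111000, row AND col = 0b0 = 0; 0 != 120 -> empty
(85,89): col outside [0, 85] -> not filled
(139,87): row=0b10001011, col=0b1010111, row AND col = 0b11 = 3; 3 != 87 -> empty
(18,-3): col outside [0, 18] -> not filled
(124,104): row=0b1111100, col=0b1101000, row AND col = 0b1101000 = 104; 104 == 104 -> filled

Answer: no no no no no yes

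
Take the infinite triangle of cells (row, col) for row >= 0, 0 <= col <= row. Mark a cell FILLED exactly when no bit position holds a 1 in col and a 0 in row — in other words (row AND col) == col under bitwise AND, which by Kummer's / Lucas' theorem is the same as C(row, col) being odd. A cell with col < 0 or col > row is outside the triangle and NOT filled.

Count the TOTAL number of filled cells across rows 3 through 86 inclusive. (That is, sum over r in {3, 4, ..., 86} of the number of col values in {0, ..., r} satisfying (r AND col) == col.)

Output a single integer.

r3=11 pc2: +4 =4
r4=100 pc1: +2 =6
r5=101 pc2: +4 =10
r6=110 pc2: +4 =14
r7=111 pc3: +8 =22
r8=1000 pc1: +2 =24
r9=1001 pc2: +4 =28
r10=1010 pc2: +4 =32
r11=1011 pc3: +8 =40
r12=1100 pc2: +4 =44
r13=1101 pc3: +8 =52
r14=1110 pc3: +8 =60
r15=1111 pc4: +16 =76
r16=10000 pc1: +2 =78
r17=10001 pc2: +4 =82
r18=10010 pc2: +4 =86
r19=10011 pc3: +8 =94
r20=10100 pc2: +4 =98
r21=10101 pc3: +8 =106
r22=10110 pc3: +8 =114
r23=10111 pc4: +16 =130
r24=11000 pc2: +4 =134
r25=11001 pc3: +8 =142
r26=11010 pc3: +8 =150
r27=11011 pc4: +16 =166
r28=11100 pc3: +8 =174
r29=11101 pc4: +16 =190
r30=11110 pc4: +16 =206
r31=11111 pc5: +32 =238
r32=100000 pc1: +2 =240
r33=100001 pc2: +4 =244
r34=100010 pc2: +4 =248
r35=100011 pc3: +8 =256
r36=100100 pc2: +4 =260
r37=100101 pc3: +8 =268
r38=100110 pc3: +8 =276
r39=100111 pc4: +16 =292
r40=101000 pc2: +4 =296
r41=101001 pc3: +8 =304
r42=101010 pc3: +8 =312
r43=101011 pc4: +16 =328
r44=101100 pc3: +8 =336
r45=101101 pc4: +16 =352
r46=101110 pc4: +16 =368
r47=101111 pc5: +32 =400
r48=110000 pc2: +4 =404
r49=110001 pc3: +8 =412
r50=110010 pc3: +8 =420
r51=110011 pc4: +16 =436
r52=110100 pc3: +8 =444
r53=110101 pc4: +16 =460
r54=110110 pc4: +16 =476
r55=110111 pc5: +32 =508
r56=111000 pc3: +8 =516
r57=111001 pc4: +16 =532
r58=111010 pc4: +16 =548
r59=111011 pc5: +32 =580
r60=111100 pc4: +16 =596
r61=111101 pc5: +32 =628
r62=111110 pc5: +32 =660
r63=111111 pc6: +64 =724
r64=1000000 pc1: +2 =726
r65=1000001 pc2: +4 =730
r66=1000010 pc2: +4 =734
r67=1000011 pc3: +8 =742
r68=1000100 pc2: +4 =746
r69=1000101 pc3: +8 =754
r70=1000110 pc3: +8 =762
r71=1000111 pc4: +16 =778
r72=1001000 pc2: +4 =782
r73=1001001 pc3: +8 =790
r74=1001010 pc3: +8 =798
r75=1001011 pc4: +16 =814
r76=1001100 pc3: +8 =822
r77=1001101 pc4: +16 =838
r78=1001110 pc4: +16 =854
r79=1001111 pc5: +32 =886
r80=1010000 pc2: +4 =890
r81=1010001 pc3: +8 =898
r82=1010010 pc3: +8 =906
r83=1010011 pc4: +16 =922
r84=1010100 pc3: +8 =930
r85=1010101 pc4: +16 =946
r86=1010110 pc4: +16 =962

Answer: 962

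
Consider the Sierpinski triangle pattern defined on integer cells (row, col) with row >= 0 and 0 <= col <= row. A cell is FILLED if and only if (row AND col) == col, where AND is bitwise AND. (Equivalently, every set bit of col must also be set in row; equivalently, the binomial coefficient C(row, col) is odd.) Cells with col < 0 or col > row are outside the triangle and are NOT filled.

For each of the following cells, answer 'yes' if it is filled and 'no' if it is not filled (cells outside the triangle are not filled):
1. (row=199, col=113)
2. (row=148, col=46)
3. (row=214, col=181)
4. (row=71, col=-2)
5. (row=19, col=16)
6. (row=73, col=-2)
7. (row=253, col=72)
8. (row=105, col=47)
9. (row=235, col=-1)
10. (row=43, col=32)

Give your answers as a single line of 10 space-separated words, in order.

(199,113): row=0b11000111, col=0b1110001, row AND col = 0b1000001 = 65; 65 != 113 -> empty
(148,46): row=0b10010100, col=0b101110, row AND col = 0b100 = 4; 4 != 46 -> empty
(214,181): row=0b11010110, col=0b10110101, row AND col = 0b10010100 = 148; 148 != 181 -> empty
(71,-2): col outside [0, 71] -> not filled
(19,16): row=0b10011, col=0b10000, row AND col = 0b10000 = 16; 16 == 16 -> filled
(73,-2): col outside [0, 73] -> not filled
(253,72): row=0b11111101, col=0b1001000, row AND col = 0b1001000 = 72; 72 == 72 -> filled
(105,47): row=0b1101001, col=0b101111, row AND col = 0b101001 = 41; 41 != 47 -> empty
(235,-1): col outside [0, 235] -> not filled
(43,32): row=0b101011, col=0b100000, row AND col = 0b100000 = 32; 32 == 32 -> filled

Answer: no no no no yes no yes no no yes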